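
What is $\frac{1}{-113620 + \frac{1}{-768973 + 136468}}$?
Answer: $- \frac{632505}{71865218101} \approx -8.8013 \cdot 10^{-6}$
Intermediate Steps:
$\frac{1}{-113620 + \frac{1}{-768973 + 136468}} = \frac{1}{-113620 + \frac{1}{-632505}} = \frac{1}{-113620 - \frac{1}{632505}} = \frac{1}{- \frac{71865218101}{632505}} = - \frac{632505}{71865218101}$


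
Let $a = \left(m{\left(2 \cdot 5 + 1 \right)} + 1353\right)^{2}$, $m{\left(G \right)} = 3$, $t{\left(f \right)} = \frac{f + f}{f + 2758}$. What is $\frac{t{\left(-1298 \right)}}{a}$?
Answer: $- \frac{649}{671138640} \approx -9.6701 \cdot 10^{-7}$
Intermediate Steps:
$t{\left(f \right)} = \frac{2 f}{2758 + f}$
$a = 1838736$ ($a = \left(3 + 1353\right)^{2} = 1356^{2} = 1838736$)
$\frac{t{\left(-1298 \right)}}{a} = \frac{2 \left(-1298\right) \frac{1}{2758 - 1298}}{1838736} = 2 \left(-1298\right) \frac{1}{1460} \cdot \frac{1}{1838736} = \left(- \frac{649}{365}\right) \frac{1}{1838736} = - \frac{649}{671138640}$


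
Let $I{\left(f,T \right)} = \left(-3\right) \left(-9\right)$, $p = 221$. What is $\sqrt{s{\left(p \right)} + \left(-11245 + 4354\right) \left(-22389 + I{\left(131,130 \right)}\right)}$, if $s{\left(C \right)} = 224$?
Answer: $\sqrt{154096766} \approx 12414.0$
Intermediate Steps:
$I{\left(f,T \right)} = 27$
$\sqrt{s{\left(p \right)} + \left(-11245 + 4354\right) \left(-22389 + I{\left(131,130 \right)}\right)} = \sqrt{224 + \left(-11245 + 4354\right) \left(-22389 + 27\right)} = \sqrt{224 - -154096542} = \sqrt{224 + 154096542} = \sqrt{154096766}$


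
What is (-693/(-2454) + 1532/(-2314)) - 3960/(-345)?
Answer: 241592081/21767798 ≈ 11.099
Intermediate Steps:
(-693/(-2454) + 1532/(-2314)) - 3960/(-345) = (-693*(-1/2454) + 1532*(-1/2314)) - 3960*(-1/345) = (231/818 - 766/1157) + 264/23 = -359321/946426 + 264/23 = 241592081/21767798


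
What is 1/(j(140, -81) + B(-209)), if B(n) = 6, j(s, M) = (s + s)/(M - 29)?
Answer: 11/38 ≈ 0.28947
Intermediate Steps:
j(s, M) = 2*s/(-29 + M) (j(s, M) = (2*s)/(-29 + M) = 2*s/(-29 + M))
1/(j(140, -81) + B(-209)) = 1/(2*140/(-29 - 81) + 6) = 1/(2*140/(-110) + 6) = 1/(2*140*(-1/110) + 6) = 1/(-28/11 + 6) = 1/(38/11) = 11/38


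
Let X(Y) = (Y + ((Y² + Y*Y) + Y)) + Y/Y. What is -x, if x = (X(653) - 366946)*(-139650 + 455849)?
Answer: -154045512621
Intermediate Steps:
X(Y) = 1 + 2*Y + 2*Y² (X(Y) = (Y + ((Y² + Y²) + Y)) + 1 = (Y + (2*Y² + Y)) + 1 = (Y + (Y + 2*Y²)) + 1 = (2*Y + 2*Y²) + 1 = 1 + 2*Y + 2*Y²)
x = 154045512621 (x = ((1 + 2*653 + 2*653²) - 366946)*(-139650 + 455849) = ((1 + 1306 + 2*426409) - 366946)*316199 = ((1 + 1306 + 852818) - 366946)*316199 = (854125 - 366946)*316199 = 487179*316199 = 154045512621)
-x = -1*154045512621 = -154045512621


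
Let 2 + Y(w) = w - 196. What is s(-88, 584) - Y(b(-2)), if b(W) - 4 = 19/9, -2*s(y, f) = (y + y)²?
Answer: -137665/9 ≈ -15296.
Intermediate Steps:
s(y, f) = -2*y² (s(y, f) = -(y + y)²/2 = -4*y²/2 = -2*y²)
b(W) = 55/9 (b(W) = 4 + 19/9 = 55/9)
Y(w) = -198 + w (Y(w) = -2 + (w - 196) = -2 + (-196 + w) = -198 + w)
s(-88, 584) - Y(b(-2)) = -2*(-88)² - (-198 + 55/9) = -2*7744 - 1*(-1727/9) = -15488 + 1727/9 = -137665/9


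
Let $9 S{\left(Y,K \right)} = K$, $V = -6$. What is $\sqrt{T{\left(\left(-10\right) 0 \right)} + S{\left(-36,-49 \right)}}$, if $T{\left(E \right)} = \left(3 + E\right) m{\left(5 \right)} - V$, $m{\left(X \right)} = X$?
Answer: $\frac{2 \sqrt{35}}{3} \approx 3.9441$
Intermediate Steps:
$S{\left(Y,K \right)} = \frac{K}{9}$
$T{\left(E \right)} = 21 + 5 E$ ($T{\left(E \right)} = \left(3 + E\right) 5 - -6 = \left(15 + 5 E\right) + 6 = 21 + 5 E$)
$\sqrt{T{\left(\left(-10\right) 0 \right)} + S{\left(-36,-49 \right)}} = \sqrt{\left(21 + 5 \left(\left(-10\right) 0\right)\right) + \frac{1}{9} \left(-49\right)} = \sqrt{\left(21 + 5 \cdot 0\right) - \frac{49}{9}} = \sqrt{\left(21 + 0\right) - \frac{49}{9}} = \sqrt{21 - \frac{49}{9}} = \sqrt{\frac{140}{9}} = \frac{2 \sqrt{35}}{3}$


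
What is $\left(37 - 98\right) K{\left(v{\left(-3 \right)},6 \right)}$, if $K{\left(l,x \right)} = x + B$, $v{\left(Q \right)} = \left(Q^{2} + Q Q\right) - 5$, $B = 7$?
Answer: $-793$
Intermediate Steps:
$v{\left(Q \right)} = -5 + 2 Q^{2}$ ($v{\left(Q \right)} = \left(Q^{2} + Q^{2}\right) - 5 = 2 Q^{2} - 5 = -5 + 2 Q^{2}$)
$K{\left(l,x \right)} = 7 + x$ ($K{\left(l,x \right)} = x + 7 = 7 + x$)
$\left(37 - 98\right) K{\left(v{\left(-3 \right)},6 \right)} = \left(37 - 98\right) \left(7 + 6\right) = \left(-61\right) 13 = -793$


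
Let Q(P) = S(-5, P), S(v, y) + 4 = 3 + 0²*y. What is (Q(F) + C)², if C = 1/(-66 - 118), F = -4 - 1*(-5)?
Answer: 34225/33856 ≈ 1.0109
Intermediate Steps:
F = 1 (F = -4 + 5 = 1)
S(v, y) = -1 (S(v, y) = -4 + (3 + 0²*y) = -4 + (3 + 0*y) = -4 + (3 + 0) = -4 + 3 = -1)
Q(P) = -1
C = -1/184 (C = 1/(-184) = -1/184 ≈ -0.0054348)
(Q(F) + C)² = (-1 - 1/184)² = (-185/184)² = 34225/33856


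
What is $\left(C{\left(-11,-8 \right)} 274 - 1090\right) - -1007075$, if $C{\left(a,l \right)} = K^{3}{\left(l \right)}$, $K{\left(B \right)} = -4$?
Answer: $988449$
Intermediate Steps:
$C{\left(a,l \right)} = -64$ ($C{\left(a,l \right)} = \left(-4\right)^{3} = -64$)
$\left(C{\left(-11,-8 \right)} 274 - 1090\right) - -1007075 = \left(\left(-64\right) 274 - 1090\right) - -1007075 = \left(-17536 - 1090\right) + 1007075 = -18626 + 1007075 = 988449$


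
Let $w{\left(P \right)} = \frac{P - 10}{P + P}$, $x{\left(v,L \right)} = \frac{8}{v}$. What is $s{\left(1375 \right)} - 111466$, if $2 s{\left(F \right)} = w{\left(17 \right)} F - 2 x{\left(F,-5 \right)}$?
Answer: $- \frac{10408837169}{93500} \approx -1.1132 \cdot 10^{5}$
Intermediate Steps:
$w{\left(P \right)} = \frac{-10 + P}{2 P}$
$s{\left(F \right)} = - \frac{8}{F} + \frac{7 F}{68}$ ($s{\left(F \right)} = \frac{\frac{-10 + 17}{2 \cdot 17} F - 2 \frac{8}{F}}{2} = \frac{\frac{1}{2} \cdot \frac{1}{17} \cdot 7 F - \frac{16}{F}}{2} = \frac{\frac{7 F}{34} - \frac{16}{F}}{2} = \frac{- \frac{16}{F} + \frac{7 F}{34}}{2} = - \frac{8}{F} + \frac{7 F}{68}$)
$s{\left(1375 \right)} - 111466 = \left(- \frac{8}{1375} + \frac{7}{68} \cdot 1375\right) - 111466 = \left(\left(-8\right) \frac{1}{1375} + \frac{9625}{68}\right) - 111466 = \left(- \frac{8}{1375} + \frac{9625}{68}\right) - 111466 = \frac{13233831}{93500} - 111466 = - \frac{10408837169}{93500}$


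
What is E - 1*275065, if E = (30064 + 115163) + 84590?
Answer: -45248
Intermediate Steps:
E = 229817 (E = 145227 + 84590 = 229817)
E - 1*275065 = 229817 - 1*275065 = 229817 - 275065 = -45248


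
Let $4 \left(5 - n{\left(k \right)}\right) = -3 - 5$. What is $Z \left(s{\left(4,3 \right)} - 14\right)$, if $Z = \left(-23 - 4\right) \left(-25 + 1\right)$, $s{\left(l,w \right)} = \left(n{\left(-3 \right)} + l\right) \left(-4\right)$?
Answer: $-37584$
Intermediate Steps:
$n{\left(k \right)} = 7$ ($n{\left(k \right)} = 5 - \frac{-3 - 5}{4} = 5 - -2 = 5 + 2 = 7$)
$s{\left(l,w \right)} = -28 - 4 l$ ($s{\left(l,w \right)} = \left(7 + l\right) \left(-4\right) = -28 - 4 l$)
$Z = 648$ ($Z = \left(-27\right) \left(-24\right) = 648$)
$Z \left(s{\left(4,3 \right)} - 14\right) = 648 \left(\left(-28 - 16\right) - 14\right) = 648 \left(-44 - 14\right) = 648 \left(-58\right) = -37584$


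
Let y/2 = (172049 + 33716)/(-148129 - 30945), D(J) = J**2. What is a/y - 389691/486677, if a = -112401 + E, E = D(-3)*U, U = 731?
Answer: 112049590671/2433385 ≈ 46047.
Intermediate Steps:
E = 6579 (E = (-3)**2*731 = 9*731 = 6579)
a = -105822 (a = -112401 + 6579 = -105822)
y = -29395/12791 (y = 2*((172049 + 33716)/(-148129 - 30945)) = 2*(205765/(-179074)) = 2*(205765*(-1/179074)) = 2*(-29395/25582) = -29395/12791 ≈ -2.2981)
a/y - 389691/486677 = -105822/(-29395/12791) - 389691/486677 = -105822*(-12791/29395) - 389691*1/486677 = 230238/5 - 389691/486677 = 112049590671/2433385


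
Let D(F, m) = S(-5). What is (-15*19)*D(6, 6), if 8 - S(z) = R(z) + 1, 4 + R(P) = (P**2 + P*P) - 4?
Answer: 9975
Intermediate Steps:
R(P) = -8 + 2*P**2 (R(P) = -4 + ((P**2 + P*P) - 4) = -4 + ((P**2 + P**2) - 4) = -4 + (2*P**2 - 4) = -4 + (-4 + 2*P**2) = -8 + 2*P**2)
S(z) = 15 - 2*z**2 (S(z) = 8 - ((-8 + 2*z**2) + 1) = 8 - (-7 + 2*z**2) = 8 + (7 - 2*z**2) = 15 - 2*z**2)
D(F, m) = -35 (D(F, m) = 15 - 2*(-5)**2 = 15 - 2*25 = 15 - 50 = -35)
(-15*19)*D(6, 6) = -15*19*(-35) = -285*(-35) = 9975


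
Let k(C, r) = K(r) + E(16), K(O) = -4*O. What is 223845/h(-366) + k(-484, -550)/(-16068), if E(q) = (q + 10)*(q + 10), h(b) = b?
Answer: -299816173/490074 ≈ -611.78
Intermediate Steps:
E(q) = (10 + q)² (E(q) = (10 + q)*(10 + q) = (10 + q)²)
k(C, r) = 676 - 4*r (k(C, r) = -4*r + (10 + 16)² = -4*r + 26² = -4*r + 676 = 676 - 4*r)
223845/h(-366) + k(-484, -550)/(-16068) = 223845/(-366) + (676 - 4*(-550))/(-16068) = 223845*(-1/366) + (676 + 2200)*(-1/16068) = -74615/122 + 2876*(-1/16068) = -74615/122 - 719/4017 = -299816173/490074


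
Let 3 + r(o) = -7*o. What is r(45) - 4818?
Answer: -5136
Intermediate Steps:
r(o) = -3 - 7*o
r(45) - 4818 = (-3 - 7*45) - 4818 = (-3 - 315) - 4818 = -318 - 4818 = -5136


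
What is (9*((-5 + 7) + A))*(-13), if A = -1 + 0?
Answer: -117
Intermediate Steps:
A = -1
(9*((-5 + 7) + A))*(-13) = (9*((-5 + 7) - 1))*(-13) = (9*(2 - 1))*(-13) = (9*1)*(-13) = 9*(-13) = -117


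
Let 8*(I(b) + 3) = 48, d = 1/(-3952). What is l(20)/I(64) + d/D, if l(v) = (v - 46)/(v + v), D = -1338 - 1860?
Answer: -13691699/63192480 ≈ -0.21667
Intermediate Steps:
d = -1/3952 ≈ -0.00025304
I(b) = 3 (I(b) = -3 + (⅛)*48 = -3 + 6 = 3)
D = -3198
l(v) = (-46 + v)/(2*v) (l(v) = (-46 + v)/((2*v)) = (-46 + v)*(1/(2*v)) = (-46 + v)/(2*v))
l(20)/I(64) + d/D = ((½)*(-46 + 20)/20)/3 - 1/3952/(-3198) = ((½)*(1/20)*(-26))*(⅓) - 1/3952*(-1/3198) = -13/20*⅓ + 1/12638496 = -13/60 + 1/12638496 = -13691699/63192480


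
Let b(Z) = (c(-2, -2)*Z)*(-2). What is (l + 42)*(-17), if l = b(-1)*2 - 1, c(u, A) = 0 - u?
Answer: -833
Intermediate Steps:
c(u, A) = -u
b(Z) = -4*Z (b(Z) = ((-1*(-2))*Z)*(-2) = (2*Z)*(-2) = -4*Z)
l = 7 (l = -4*(-1)*2 - 1 = 4*2 - 1 = 8 - 1 = 7)
(l + 42)*(-17) = (7 + 42)*(-17) = 49*(-17) = -833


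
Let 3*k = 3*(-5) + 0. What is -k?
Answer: 5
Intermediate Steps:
k = -5 (k = (3*(-5) + 0)/3 = (-15 + 0)/3 = (1/3)*(-15) = -5)
-k = -1*(-5) = 5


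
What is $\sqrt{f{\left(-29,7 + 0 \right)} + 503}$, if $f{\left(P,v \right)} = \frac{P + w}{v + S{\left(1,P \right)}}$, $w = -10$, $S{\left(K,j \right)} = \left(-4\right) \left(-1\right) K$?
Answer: $\frac{\sqrt{60434}}{11} \approx 22.348$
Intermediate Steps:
$S{\left(K,j \right)} = 4 K$
$f{\left(P,v \right)} = \frac{-10 + P}{4 + v}$ ($f{\left(P,v \right)} = \frac{P - 10}{v + 4 \cdot 1} = \frac{-10 + P}{v + 4} = \frac{-10 + P}{4 + v}$)
$\sqrt{f{\left(-29,7 + 0 \right)} + 503} = \sqrt{\frac{-10 - 29}{4 + \left(7 + 0\right)} + 503} = \sqrt{\frac{1}{4 + 7} \left(-39\right) + 503} = \sqrt{\frac{1}{11} \left(-39\right) + 503} = \sqrt{- \frac{39}{11} + 503} = \sqrt{\frac{5494}{11}} = \frac{\sqrt{60434}}{11}$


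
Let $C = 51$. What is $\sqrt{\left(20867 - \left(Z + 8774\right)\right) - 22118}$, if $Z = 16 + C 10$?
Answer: $i \sqrt{10551} \approx 102.72 i$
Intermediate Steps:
$Z = 526$ ($Z = 16 + 51 \cdot 10 = 16 + 510 = 526$)
$\sqrt{\left(20867 - \left(Z + 8774\right)\right) - 22118} = \sqrt{\left(20867 - \left(526 + 8774\right)\right) - 22118} = \sqrt{\left(20867 - 9300\right) - 22118} = \sqrt{11567 - 22118} = \sqrt{-10551} = i \sqrt{10551}$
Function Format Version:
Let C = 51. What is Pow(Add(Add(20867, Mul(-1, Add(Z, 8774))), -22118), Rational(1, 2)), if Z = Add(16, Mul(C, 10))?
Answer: Mul(I, Pow(10551, Rational(1, 2))) ≈ Mul(102.72, I)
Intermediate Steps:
Z = 526 (Z = Add(16, Mul(51, 10)) = Add(16, 510) = 526)
Pow(Add(Add(20867, Mul(-1, Add(Z, 8774))), -22118), Rational(1, 2)) = Pow(Add(Add(20867, Mul(-1, Add(526, 8774))), -22118), Rational(1, 2)) = Pow(Add(Add(20867, Mul(-1, 9300)), -22118), Rational(1, 2)) = Pow(Add(Add(20867, -9300), -22118), Rational(1, 2)) = Pow(Add(11567, -22118), Rational(1, 2)) = Pow(-10551, Rational(1, 2)) = Mul(I, Pow(10551, Rational(1, 2)))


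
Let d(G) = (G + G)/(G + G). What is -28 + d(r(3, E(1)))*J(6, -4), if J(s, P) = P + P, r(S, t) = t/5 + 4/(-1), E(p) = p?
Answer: -36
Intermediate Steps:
r(S, t) = -4 + t/5 (r(S, t) = t*(⅕) + 4*(-1) = t/5 - 4 = -4 + t/5)
J(s, P) = 2*P
d(G) = 1 (d(G) = (2*G)/((2*G)) = (2*G)*(1/(2*G)) = 1)
-28 + d(r(3, E(1)))*J(6, -4) = -28 + 1*(2*(-4)) = -28 + 1*(-8) = -28 - 8 = -36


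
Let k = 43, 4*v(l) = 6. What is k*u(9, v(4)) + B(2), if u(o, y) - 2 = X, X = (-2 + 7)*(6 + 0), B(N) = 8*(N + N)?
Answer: 1408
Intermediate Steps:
v(l) = 3/2 (v(l) = (¼)*6 = 3/2)
B(N) = 16*N (B(N) = 8*(2*N) = 16*N)
X = 30 (X = 5*6 = 30)
u(o, y) = 32 (u(o, y) = 2 + 30 = 32)
k*u(9, v(4)) + B(2) = 43*32 + 16*2 = 1376 + 32 = 1408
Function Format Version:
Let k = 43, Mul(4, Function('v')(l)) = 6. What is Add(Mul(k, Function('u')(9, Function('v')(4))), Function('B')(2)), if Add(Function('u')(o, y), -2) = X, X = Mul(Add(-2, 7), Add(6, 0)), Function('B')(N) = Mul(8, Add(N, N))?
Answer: 1408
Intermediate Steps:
Function('v')(l) = Rational(3, 2) (Function('v')(l) = Mul(Rational(1, 4), 6) = Rational(3, 2))
Function('B')(N) = Mul(16, N) (Function('B')(N) = Mul(8, Mul(2, N)) = Mul(16, N))
X = 30 (X = Mul(5, 6) = 30)
Function('u')(o, y) = 32 (Function('u')(o, y) = Add(2, 30) = 32)
Add(Mul(k, Function('u')(9, Function('v')(4))), Function('B')(2)) = Add(Mul(43, 32), Mul(16, 2)) = Add(1376, 32) = 1408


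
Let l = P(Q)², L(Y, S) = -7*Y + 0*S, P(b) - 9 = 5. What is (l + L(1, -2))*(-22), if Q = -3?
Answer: -4158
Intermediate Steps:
P(b) = 14 (P(b) = 9 + 5 = 14)
L(Y, S) = -7*Y (L(Y, S) = -7*Y + 0 = -7*Y)
l = 196 (l = 14² = 196)
(l + L(1, -2))*(-22) = (196 - 7*1)*(-22) = (196 - 7)*(-22) = 189*(-22) = -4158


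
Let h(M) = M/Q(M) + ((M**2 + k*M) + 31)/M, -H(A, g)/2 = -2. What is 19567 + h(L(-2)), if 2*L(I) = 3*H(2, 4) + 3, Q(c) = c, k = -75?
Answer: 585139/30 ≈ 19505.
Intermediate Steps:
H(A, g) = 4 (H(A, g) = -2*(-2) = 4)
L(I) = 15/2 (L(I) = (3*4 + 3)/2 = (12 + 3)/2 = (1/2)*15 = 15/2)
h(M) = 1 + (31 + M**2 - 75*M)/M (h(M) = M/M + ((M**2 - 75*M) + 31)/M = 1 + (31 + M**2 - 75*M)/M)
19567 + h(L(-2)) = 19567 + (-74 + 15/2 + 31/(15/2)) = 19567 + (-74 + 15/2 + 31*(2/15)) = 19567 + (-74 + 15/2 + 62/15) = 19567 - 1871/30 = 585139/30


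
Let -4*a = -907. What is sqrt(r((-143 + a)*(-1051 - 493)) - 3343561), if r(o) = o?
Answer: I*sqrt(3472871) ≈ 1863.6*I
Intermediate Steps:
a = 907/4 (a = -1/4*(-907) = 907/4 ≈ 226.75)
sqrt(r((-143 + a)*(-1051 - 493)) - 3343561) = sqrt((-143 + 907/4)*(-1051 - 493) - 3343561) = sqrt((335/4)*(-1544) - 3343561) = sqrt(-129310 - 3343561) = sqrt(-3472871) = I*sqrt(3472871)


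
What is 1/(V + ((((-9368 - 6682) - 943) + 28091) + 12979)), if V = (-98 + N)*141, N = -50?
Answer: 1/3209 ≈ 0.00031162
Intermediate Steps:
V = -20868 (V = (-98 - 50)*141 = -148*141 = -20868)
1/(V + ((((-9368 - 6682) - 943) + 28091) + 12979)) = 1/(-20868 + ((((-9368 - 6682) - 943) + 28091) + 12979)) = 1/(-20868 + (((-16050 - 943) + 28091) + 12979)) = 1/(-20868 + ((-16993 + 28091) + 12979)) = 1/(-20868 + (11098 + 12979)) = 1/(-20868 + 24077) = 1/3209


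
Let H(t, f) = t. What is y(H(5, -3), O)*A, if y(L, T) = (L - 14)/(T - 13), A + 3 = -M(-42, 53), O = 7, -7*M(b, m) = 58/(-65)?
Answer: -4269/910 ≈ -4.6912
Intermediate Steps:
M(b, m) = 58/455 (M(b, m) = -58/(7*(-65)) = -58*(-1)/(7*65) = -⅐*(-58/65) = 58/455)
A = -1423/455 (A = -3 - 1*58/455 = -3 - 58/455 = -1423/455 ≈ -3.1275)
y(L, T) = (-14 + L)/(-13 + T)
y(H(5, -3), O)*A = ((-14 + 5)/(-13 + 7))*(-1423/455) = (-9/(-6))*(-1423/455) = -⅙*(-9)*(-1423/455) = (3/2)*(-1423/455) = -4269/910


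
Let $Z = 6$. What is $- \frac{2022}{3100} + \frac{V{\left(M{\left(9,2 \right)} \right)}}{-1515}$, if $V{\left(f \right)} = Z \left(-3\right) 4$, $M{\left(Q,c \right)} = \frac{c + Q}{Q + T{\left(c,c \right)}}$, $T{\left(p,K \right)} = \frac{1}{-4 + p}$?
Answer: $- \frac{94671}{156550} \approx -0.60473$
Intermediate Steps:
$M{\left(Q,c \right)} = \frac{Q + c}{Q + \frac{1}{-4 + c}}$ ($M{\left(Q,c \right)} = \frac{c + Q}{Q + \frac{1}{-4 + c}} = \frac{Q + c}{Q + \frac{1}{-4 + c}}$)
$V{\left(f \right)} = -72$ ($V{\left(f \right)} = 6 \left(-3\right) 4 = \left(-18\right) 4 = -72$)
$- \frac{2022}{3100} + \frac{V{\left(M{\left(9,2 \right)} \right)}}{-1515} = - \frac{2022}{3100} - \frac{72}{-1515} = \left(-2022\right) \frac{1}{3100} - - \frac{24}{505} = - \frac{1011}{1550} + \frac{24}{505} = - \frac{94671}{156550}$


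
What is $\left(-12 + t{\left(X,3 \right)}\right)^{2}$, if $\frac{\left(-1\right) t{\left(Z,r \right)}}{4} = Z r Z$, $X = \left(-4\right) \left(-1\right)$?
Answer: $41616$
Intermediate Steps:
$X = 4$
$t{\left(Z,r \right)} = - 4 r Z^{2}$ ($t{\left(Z,r \right)} = - 4 Z r Z = - 4 r Z^{2}$)
$\left(-12 + t{\left(X,3 \right)}\right)^{2} = \left(-12 - 12 \cdot 4^{2}\right)^{2} = \left(-12 - 12 \cdot 16\right)^{2} = \left(-12 - 192\right)^{2} = \left(-204\right)^{2} = 41616$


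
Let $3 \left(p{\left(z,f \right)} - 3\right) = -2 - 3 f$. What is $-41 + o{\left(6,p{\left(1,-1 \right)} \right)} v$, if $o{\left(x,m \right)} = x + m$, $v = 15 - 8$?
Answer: $\frac{73}{3} \approx 24.333$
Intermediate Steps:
$p{\left(z,f \right)} = \frac{7}{3} - f$ ($p{\left(z,f \right)} = 3 + \frac{-2 - 3 f}{3} = 3 - \left(\frac{2}{3} + f\right) = \frac{7}{3} - f$)
$v = 7$
$o{\left(x,m \right)} = m + x$
$-41 + o{\left(6,p{\left(1,-1 \right)} \right)} v = -41 + \left(\left(\frac{7}{3} - -1\right) + 6\right) 7 = -41 + \left(\left(\frac{7}{3} + 1\right) + 6\right) 7 = -41 + \left(\frac{10}{3} + 6\right) 7 = -41 + \frac{28}{3} \cdot 7 = -41 + \frac{196}{3} = \frac{73}{3}$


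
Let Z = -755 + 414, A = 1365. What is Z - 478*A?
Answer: -652811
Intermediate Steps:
Z = -341
Z - 478*A = -341 - 478*1365 = -341 - 652470 = -652811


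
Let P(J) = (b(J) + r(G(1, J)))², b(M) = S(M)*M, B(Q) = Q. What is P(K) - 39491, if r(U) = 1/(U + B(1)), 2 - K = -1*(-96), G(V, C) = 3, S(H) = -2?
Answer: -64847/16 ≈ -4052.9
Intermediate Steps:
K = -94 (K = 2 - (-1)*(-96) = 2 - 1*96 = 2 - 96 = -94)
b(M) = -2*M
r(U) = 1/(1 + U) (r(U) = 1/(U + 1) = 1/(1 + U))
P(J) = (¼ - 2*J)² (P(J) = (-2*J + 1/(1 + 3))² = (-2*J + 1/4)² = (-2*J + ¼)² = (¼ - 2*J)²)
P(K) - 39491 = (1 - 8*(-94))²/16 - 39491 = (1 + 752)²/16 - 39491 = (1/16)*753² - 39491 = (1/16)*567009 - 39491 = 567009/16 - 39491 = -64847/16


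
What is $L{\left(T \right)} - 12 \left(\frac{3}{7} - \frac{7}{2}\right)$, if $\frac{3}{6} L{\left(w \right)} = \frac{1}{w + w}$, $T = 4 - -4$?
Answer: $\frac{2071}{56} \approx 36.982$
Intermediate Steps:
$T = 8$ ($T = 4 + 4 = 8$)
$L{\left(w \right)} = \frac{1}{w}$ ($L{\left(w \right)} = \frac{2}{w + w} = \frac{2}{2 w} = 2 \frac{1}{2 w} = \frac{1}{w}$)
$L{\left(T \right)} - 12 \left(\frac{3}{7} - \frac{7}{2}\right) = \frac{1}{8} - 12 \left(\frac{3}{7} - \frac{7}{2}\right) = \frac{1}{8} - - \frac{258}{7} = \frac{1}{8} + \frac{258}{7} = \frac{2071}{56}$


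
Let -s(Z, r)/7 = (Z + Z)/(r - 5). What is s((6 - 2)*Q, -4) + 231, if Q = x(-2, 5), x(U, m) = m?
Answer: 2359/9 ≈ 262.11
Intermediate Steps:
Q = 5
s(Z, r) = -14*Z/(-5 + r) (s(Z, r) = -7*(Z + Z)/(r - 5) = -7*2*Z/(-5 + r) = -14*Z/(-5 + r))
s((6 - 2)*Q, -4) + 231 = -14*(6 - 2)*5/(-5 - 4) + 231 = -14*4*5/(-9) + 231 = -14*20*(-⅑) + 231 = 280/9 + 231 = 2359/9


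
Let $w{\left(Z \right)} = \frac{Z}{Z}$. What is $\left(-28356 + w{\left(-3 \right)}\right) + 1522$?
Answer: $-26833$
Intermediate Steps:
$w{\left(Z \right)} = 1$
$\left(-28356 + w{\left(-3 \right)}\right) + 1522 = \left(-28356 + 1\right) + 1522 = -28355 + 1522 = -26833$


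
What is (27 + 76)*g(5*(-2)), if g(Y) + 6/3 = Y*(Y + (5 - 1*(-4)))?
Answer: 824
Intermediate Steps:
g(Y) = -2 + Y*(9 + Y) (g(Y) = -2 + Y*(Y + (5 - 1*(-4))) = -2 + Y*(Y + (5 + 4)) = -2 + Y*(Y + 9) = -2 + Y*(9 + Y))
(27 + 76)*g(5*(-2)) = (27 + 76)*(-2 + (5*(-2))² + 9*(5*(-2))) = 103*(-2 + (-10)² + 9*(-10)) = 103*(-2 + 100 - 90) = 103*8 = 824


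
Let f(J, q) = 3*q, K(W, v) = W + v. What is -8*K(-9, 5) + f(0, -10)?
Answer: 2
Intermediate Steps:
-8*K(-9, 5) + f(0, -10) = -8*(-9 + 5) + 3*(-10) = -8*(-4) - 30 = 32 - 30 = 2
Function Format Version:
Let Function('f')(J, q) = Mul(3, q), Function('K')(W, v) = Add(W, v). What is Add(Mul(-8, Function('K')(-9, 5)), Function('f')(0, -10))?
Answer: 2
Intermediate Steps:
Add(Mul(-8, Function('K')(-9, 5)), Function('f')(0, -10)) = Add(Mul(-8, Add(-9, 5)), Mul(3, -10)) = Add(Mul(-8, -4), -30) = Add(32, -30) = 2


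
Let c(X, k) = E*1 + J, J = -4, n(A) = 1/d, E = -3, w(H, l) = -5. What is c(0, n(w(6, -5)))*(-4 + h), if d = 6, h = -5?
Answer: 63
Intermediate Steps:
n(A) = ⅙ (n(A) = 1/6 = ⅙)
c(X, k) = -7 (c(X, k) = -3*1 - 4 = -3 - 4 = -7)
c(0, n(w(6, -5)))*(-4 + h) = -7*(-4 - 5) = -7*(-9) = 63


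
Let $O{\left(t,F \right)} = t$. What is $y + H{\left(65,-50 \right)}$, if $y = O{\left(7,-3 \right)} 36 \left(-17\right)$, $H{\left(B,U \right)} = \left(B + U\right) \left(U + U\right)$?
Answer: $-5784$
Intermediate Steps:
$H{\left(B,U \right)} = 2 U \left(B + U\right)$ ($H{\left(B,U \right)} = \left(B + U\right) 2 U = 2 U \left(B + U\right)$)
$y = -4284$ ($y = 7 \cdot 36 \left(-17\right) = 252 \left(-17\right) = -4284$)
$y + H{\left(65,-50 \right)} = -4284 + 2 \left(-50\right) \left(65 - 50\right) = -4284 + 2 \left(-50\right) 15 = -4284 - 1500 = -5784$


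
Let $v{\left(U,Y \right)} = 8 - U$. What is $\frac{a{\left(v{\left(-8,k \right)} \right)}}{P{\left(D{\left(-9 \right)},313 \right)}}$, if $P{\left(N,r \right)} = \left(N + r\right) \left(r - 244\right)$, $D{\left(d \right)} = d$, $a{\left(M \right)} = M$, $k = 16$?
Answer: $\frac{1}{1311} \approx 0.00076278$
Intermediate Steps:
$P{\left(N,r \right)} = \left(-244 + r\right) \left(N + r\right)$ ($P{\left(N,r \right)} = \left(N + r\right) \left(-244 + r\right) = \left(-244 + r\right) \left(N + r\right)$)
$\frac{a{\left(v{\left(-8,k \right)} \right)}}{P{\left(D{\left(-9 \right)},313 \right)}} = \frac{8 - -8}{313^{2} - -2196 - 76372 - 2817} = \frac{8 + 8}{97969 + 2196 - 76372 - 2817} = \frac{16}{20976} = 16 \cdot \frac{1}{20976} = \frac{1}{1311}$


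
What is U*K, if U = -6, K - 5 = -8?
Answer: 18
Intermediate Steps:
K = -3 (K = 5 - 8 = -3)
U*K = -6*(-3) = 18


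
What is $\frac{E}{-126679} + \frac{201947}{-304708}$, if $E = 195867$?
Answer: $- \frac{12180669407}{5514300676} \approx -2.2089$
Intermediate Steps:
$\frac{E}{-126679} + \frac{201947}{-304708} = \frac{195867}{-126679} + \frac{201947}{-304708} = 195867 \left(- \frac{1}{126679}\right) + 201947 \left(- \frac{1}{304708}\right) = - \frac{27981}{18097} - \frac{201947}{304708} = - \frac{12180669407}{5514300676}$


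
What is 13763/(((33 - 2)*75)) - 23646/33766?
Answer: 204872254/39252975 ≈ 5.2193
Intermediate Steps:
13763/(((33 - 2)*75)) - 23646/33766 = 13763/((31*75)) - 23646*1/33766 = 13763/2325 - 11823/16883 = 204872254/39252975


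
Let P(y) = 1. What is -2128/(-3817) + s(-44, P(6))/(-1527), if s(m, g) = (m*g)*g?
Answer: 3417404/5828559 ≈ 0.58632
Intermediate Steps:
s(m, g) = m*g² (s(m, g) = (g*m)*g = m*g²)
-2128/(-3817) + s(-44, P(6))/(-1527) = -2128/(-3817) - 44*1²/(-1527) = -2128*(-1/3817) - 44*1*(-1/1527) = 2128/3817 - 44*(-1/1527) = 2128/3817 + 44/1527 = 3417404/5828559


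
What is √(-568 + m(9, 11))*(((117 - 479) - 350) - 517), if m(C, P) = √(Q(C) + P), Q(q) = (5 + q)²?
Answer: -1229*I*√(568 - 3*√23) ≈ -28917.0*I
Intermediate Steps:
m(C, P) = √(P + (5 + C)²) (m(C, P) = √((5 + C)² + P) = √(P + (5 + C)²))
√(-568 + m(9, 11))*(((117 - 479) - 350) - 517) = √(-568 + √(11 + (5 + 9)²))*(((117 - 479) - 350) - 517) = √(-568 + √(11 + 14²))*((-362 - 350) - 517) = √(-568 + √(11 + 196))*(-712 - 517) = √(-568 + √207)*(-1229) = √(-568 + 3*√23)*(-1229) = -1229*√(-568 + 3*√23)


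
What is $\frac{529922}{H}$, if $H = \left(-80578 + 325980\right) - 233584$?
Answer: $\frac{264961}{5909} \approx 44.84$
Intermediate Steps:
$H = 11818$ ($H = 245402 - 233584 = 11818$)
$\frac{529922}{H} = \frac{529922}{11818} = 529922 \cdot \frac{1}{11818} = \frac{264961}{5909}$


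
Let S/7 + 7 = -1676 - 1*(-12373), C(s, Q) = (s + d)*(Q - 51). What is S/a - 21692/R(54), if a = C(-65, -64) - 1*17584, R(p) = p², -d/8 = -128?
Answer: -35618317/4438881 ≈ -8.0242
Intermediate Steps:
d = 1024 (d = -8*(-128) = 1024)
C(s, Q) = (-51 + Q)*(1024 + s) (C(s, Q) = (s + 1024)*(Q - 51) = (1024 + s)*(-51 + Q) = (-51 + Q)*(1024 + s))
S = 74830 (S = -49 + 7*(-1676 - 1*(-12373)) = -49 + 7*(-1676 + 12373) = -49 + 7*10697 = -49 + 74879 = 74830)
a = -127869 (a = (-52224 - 51*(-65) + 1024*(-64) - 64*(-65)) - 1*17584 = (-52224 + 3315 - 65536 + 4160) - 17584 = -110285 - 17584 = -127869)
S/a - 21692/R(54) = 74830/(-127869) - 21692/(54²) = 74830*(-1/127869) - 21692/2916 = -10690/18267 - 21692*1/2916 = -10690/18267 - 5423/729 = -35618317/4438881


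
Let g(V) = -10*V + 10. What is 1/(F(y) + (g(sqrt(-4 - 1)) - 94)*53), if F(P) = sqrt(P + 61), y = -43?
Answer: 1/(-4452 + 3*sqrt(2) - 530*I*sqrt(5)) ≈ -0.00020993 + 5.5936e-5*I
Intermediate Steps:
F(P) = sqrt(61 + P)
g(V) = 10 - 10*V
1/(F(y) + (g(sqrt(-4 - 1)) - 94)*53) = 1/(sqrt(61 - 43) + ((10 - 10*sqrt(-4 - 1)) - 94)*53) = 1/(sqrt(18) + ((10 - 10*I*sqrt(5)) - 94)*53) = 1/(3*sqrt(2) + ((10 - 10*I*sqrt(5)) - 94)*53) = 1/(3*sqrt(2) + (-84 - 10*I*sqrt(5))*53) = 1/(3*sqrt(2) + (-4452 - 530*I*sqrt(5))) = 1/(-4452 + 3*sqrt(2) - 530*I*sqrt(5))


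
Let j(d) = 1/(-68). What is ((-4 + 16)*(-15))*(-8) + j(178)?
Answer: 97919/68 ≈ 1440.0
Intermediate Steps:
j(d) = -1/68
((-4 + 16)*(-15))*(-8) + j(178) = ((-4 + 16)*(-15))*(-8) - 1/68 = (12*(-15))*(-8) - 1/68 = -180*(-8) - 1/68 = 1440 - 1/68 = 97919/68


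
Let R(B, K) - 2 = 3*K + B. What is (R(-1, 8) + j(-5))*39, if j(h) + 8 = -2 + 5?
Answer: 780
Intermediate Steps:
R(B, K) = 2 + B + 3*K (R(B, K) = 2 + (3*K + B) = 2 + (B + 3*K) = 2 + B + 3*K)
j(h) = -5 (j(h) = -8 + (-2 + 5) = -8 + 3 = -5)
(R(-1, 8) + j(-5))*39 = ((2 - 1 + 3*8) - 5)*39 = ((2 - 1 + 24) - 5)*39 = (25 - 5)*39 = 20*39 = 780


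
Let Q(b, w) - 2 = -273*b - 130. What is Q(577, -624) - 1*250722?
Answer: -408371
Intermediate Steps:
Q(b, w) = -128 - 273*b (Q(b, w) = 2 + (-273*b - 130) = 2 + (-130 - 273*b) = -128 - 273*b)
Q(577, -624) - 1*250722 = (-128 - 273*577) - 1*250722 = (-128 - 157521) - 250722 = -157649 - 250722 = -408371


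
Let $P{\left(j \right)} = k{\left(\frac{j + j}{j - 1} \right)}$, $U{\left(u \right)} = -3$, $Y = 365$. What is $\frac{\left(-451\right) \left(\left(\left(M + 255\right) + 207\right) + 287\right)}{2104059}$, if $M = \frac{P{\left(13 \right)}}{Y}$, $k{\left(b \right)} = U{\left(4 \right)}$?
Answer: $- \frac{123295282}{767981535} \approx -0.16054$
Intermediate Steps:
$k{\left(b \right)} = -3$
$P{\left(j \right)} = -3$
$M = - \frac{3}{365} \approx -0.0082192$
$\frac{\left(-451\right) \left(\left(\left(M + 255\right) + 207\right) + 287\right)}{2104059} = \frac{\left(-451\right) \left(\left(\left(- \frac{3}{365} + 255\right) + 207\right) + 287\right)}{2104059} = - 451 \left(\left(\frac{93072}{365} + 207\right) + 287\right) \frac{1}{2104059} = - 451 \left(\frac{168627}{365} + 287\right) \frac{1}{2104059} = \left(-451\right) \frac{273382}{365} \cdot \frac{1}{2104059} = \left(- \frac{123295282}{365}\right) \frac{1}{2104059} = - \frac{123295282}{767981535}$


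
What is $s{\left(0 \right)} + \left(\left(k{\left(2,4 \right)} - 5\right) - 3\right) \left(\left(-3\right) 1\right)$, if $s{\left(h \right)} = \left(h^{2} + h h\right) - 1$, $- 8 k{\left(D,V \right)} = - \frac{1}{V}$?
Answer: $\frac{733}{32} \approx 22.906$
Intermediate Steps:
$k{\left(D,V \right)} = \frac{1}{8 V}$ ($k{\left(D,V \right)} = - \frac{\left(-1\right) \frac{1}{V}}{8} = \frac{1}{8 V}$)
$s{\left(h \right)} = -1 + 2 h^{2}$ ($s{\left(h \right)} = \left(h^{2} + h^{2}\right) - 1 = 2 h^{2} - 1 = -1 + 2 h^{2}$)
$s{\left(0 \right)} + \left(\left(k{\left(2,4 \right)} - 5\right) - 3\right) \left(\left(-3\right) 1\right) = \left(-1 + 2 \cdot 0^{2}\right) + \left(\left(\frac{1}{8 \cdot 4} - 5\right) - 3\right) \left(\left(-3\right) 1\right) = \left(-1 + 2 \cdot 0\right) + \left(\left(\frac{1}{8} \cdot \frac{1}{4} - 5\right) - 3\right) \left(-3\right) = \left(-1 + 0\right) + \left(\left(\frac{1}{32} - 5\right) - 3\right) \left(-3\right) = -1 + \left(- \frac{159}{32} - 3\right) \left(-3\right) = -1 - - \frac{765}{32} = -1 + \frac{765}{32} = \frac{733}{32}$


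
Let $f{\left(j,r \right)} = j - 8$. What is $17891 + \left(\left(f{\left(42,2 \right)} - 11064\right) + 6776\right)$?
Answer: $13637$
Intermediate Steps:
$f{\left(j,r \right)} = -8 + j$ ($f{\left(j,r \right)} = j - 8 = -8 + j$)
$17891 + \left(\left(f{\left(42,2 \right)} - 11064\right) + 6776\right) = 17891 + \left(\left(\left(-8 + 42\right) - 11064\right) + 6776\right) = 17891 + \left(\left(34 - 11064\right) + 6776\right) = 17891 + \left(-11030 + 6776\right) = 17891 - 4254 = 13637$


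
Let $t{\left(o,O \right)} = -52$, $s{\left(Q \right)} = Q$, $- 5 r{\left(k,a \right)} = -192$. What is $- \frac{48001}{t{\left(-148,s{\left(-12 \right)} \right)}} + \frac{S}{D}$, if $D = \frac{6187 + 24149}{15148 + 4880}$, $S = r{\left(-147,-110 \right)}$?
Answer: $\frac{19481123}{20540} \approx 948.45$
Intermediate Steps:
$r{\left(k,a \right)} = \frac{192}{5}$ ($r{\left(k,a \right)} = \left(- \frac{1}{5}\right) \left(-192\right) = \frac{192}{5}$)
$S = \frac{192}{5} \approx 38.4$
$D = \frac{2528}{1669}$ ($D = \frac{30336}{20028} = 30336 \cdot \frac{1}{20028} = \frac{2528}{1669} \approx 1.5147$)
$- \frac{48001}{t{\left(-148,s{\left(-12 \right)} \right)}} + \frac{S}{D} = - \frac{48001}{-52} + \frac{192}{5 \cdot \frac{2528}{1669}} = \left(-48001\right) \left(- \frac{1}{52}\right) + \frac{192}{5} \cdot \frac{1669}{2528} = \frac{48001}{52} + \frac{10014}{395} = \frac{19481123}{20540}$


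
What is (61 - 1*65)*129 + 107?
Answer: -409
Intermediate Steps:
(61 - 1*65)*129 + 107 = (61 - 65)*129 + 107 = -4*129 + 107 = -516 + 107 = -409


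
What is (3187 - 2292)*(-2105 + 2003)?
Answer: -91290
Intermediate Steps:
(3187 - 2292)*(-2105 + 2003) = 895*(-102) = -91290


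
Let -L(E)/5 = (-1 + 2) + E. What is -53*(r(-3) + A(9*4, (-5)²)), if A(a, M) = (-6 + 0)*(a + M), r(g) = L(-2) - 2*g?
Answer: 18815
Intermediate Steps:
L(E) = -5 - 5*E (L(E) = -5*((-1 + 2) + E) = -5*(1 + E) = -5 - 5*E)
r(g) = 5 - 2*g (r(g) = (-5 - 5*(-2)) - 2*g = (-5 + 10) - 2*g = 5 - 2*g)
A(a, M) = -6*M - 6*a (A(a, M) = -6*(M + a) = -6*M - 6*a)
-53*(r(-3) + A(9*4, (-5)²)) = -53*((5 - 2*(-3)) + (-6*(-5)² - 54*4)) = -53*((5 + 6) + (-6*25 - 6*36)) = -53*(11 + (-150 - 216)) = -53*(11 - 366) = -53*(-355) = 18815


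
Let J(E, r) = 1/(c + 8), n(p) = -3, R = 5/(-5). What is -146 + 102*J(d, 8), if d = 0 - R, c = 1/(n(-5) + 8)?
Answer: -5476/41 ≈ -133.56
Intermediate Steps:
R = -1 (R = 5*(-⅕) = -1)
c = ⅕ (c = 1/(-3 + 8) = 1/5 = ⅕ ≈ 0.20000)
d = 1 (d = 0 - 1*(-1) = 0 + 1 = 1)
J(E, r) = 5/41 (J(E, r) = 1/(⅕ + 8) = 1/(41/5) = 5/41)
-146 + 102*J(d, 8) = -146 + 102*(5/41) = -146 + 510/41 = -5476/41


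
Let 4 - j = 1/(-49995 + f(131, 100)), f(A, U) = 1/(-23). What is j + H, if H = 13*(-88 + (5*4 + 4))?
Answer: -952105585/1149886 ≈ -828.00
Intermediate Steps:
f(A, U) = -1/23
H = -832 (H = 13*(-88 + (20 + 4)) = 13*(-88 + 24) = 13*(-64) = -832)
j = 4599567/1149886 (j = 4 - 1/(-49995 - 1/23) = 4 - 1/(-1149886/23) = 4 - 1*(-23/1149886) = 4 + 23/1149886 = 4599567/1149886 ≈ 4.0000)
j + H = 4599567/1149886 - 832 = -952105585/1149886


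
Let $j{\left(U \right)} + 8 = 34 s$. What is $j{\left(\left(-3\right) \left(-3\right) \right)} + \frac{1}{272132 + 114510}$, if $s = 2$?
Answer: $\frac{23198521}{386642} \approx 60.0$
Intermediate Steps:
$j{\left(U \right)} = 60$ ($j{\left(U \right)} = -8 + 34 \cdot 2 = -8 + 68 = 60$)
$j{\left(\left(-3\right) \left(-3\right) \right)} + \frac{1}{272132 + 114510} = 60 + \frac{1}{272132 + 114510} = 60 + \frac{1}{386642} = \frac{23198521}{386642}$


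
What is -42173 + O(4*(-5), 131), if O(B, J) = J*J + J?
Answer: -24881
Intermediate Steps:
O(B, J) = J + J² (O(B, J) = J² + J = J + J²)
-42173 + O(4*(-5), 131) = -42173 + 131*(1 + 131) = -42173 + 131*132 = -42173 + 17292 = -24881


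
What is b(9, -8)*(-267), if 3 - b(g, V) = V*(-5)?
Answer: 9879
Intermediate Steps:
b(g, V) = 3 + 5*V (b(g, V) = 3 - V*(-5) = 3 - (-5)*V = 3 + 5*V)
b(9, -8)*(-267) = (3 + 5*(-8))*(-267) = (3 - 40)*(-267) = -37*(-267) = 9879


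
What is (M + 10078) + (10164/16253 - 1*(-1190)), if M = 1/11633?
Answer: 2130571960997/189071149 ≈ 11269.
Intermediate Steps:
M = 1/11633 ≈ 8.5962e-5
(M + 10078) + (10164/16253 - 1*(-1190)) = (1/11633 + 10078) + (10164/16253 - 1*(-1190)) = 117237375/11633 + (10164*(1/16253) + 1190) = 117237375/11633 + (10164/16253 + 1190) = 117237375/11633 + 19351234/16253 = 2130571960997/189071149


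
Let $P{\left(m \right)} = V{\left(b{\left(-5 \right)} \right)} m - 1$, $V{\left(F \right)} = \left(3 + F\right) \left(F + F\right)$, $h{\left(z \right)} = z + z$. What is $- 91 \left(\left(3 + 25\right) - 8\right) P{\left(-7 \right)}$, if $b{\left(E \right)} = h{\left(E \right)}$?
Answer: $1785420$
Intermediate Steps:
$h{\left(z \right)} = 2 z$
$b{\left(E \right)} = 2 E$
$V{\left(F \right)} = 2 F \left(3 + F\right)$ ($V{\left(F \right)} = \left(3 + F\right) 2 F = 2 F \left(3 + F\right)$)
$P{\left(m \right)} = -1 + 140 m$ ($P{\left(m \right)} = 2 \cdot 2 \left(-5\right) \left(3 + 2 \left(-5\right)\right) m - 1 = 2 \left(-10\right) \left(3 - 10\right) m - 1 = 2 \left(-10\right) \left(-7\right) m - 1 = 140 m - 1 = -1 + 140 m$)
$- 91 \left(\left(3 + 25\right) - 8\right) P{\left(-7 \right)} = - 91 \left(\left(3 + 25\right) - 8\right) \left(-1 + 140 \left(-7\right)\right) = - 91 \left(28 - 8\right) \left(-1 - 980\right) = \left(-91\right) 20 \left(-981\right) = \left(-1820\right) \left(-981\right) = 1785420$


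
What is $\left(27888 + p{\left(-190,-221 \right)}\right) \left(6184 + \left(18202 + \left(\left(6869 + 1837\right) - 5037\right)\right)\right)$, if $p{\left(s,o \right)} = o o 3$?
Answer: $4893100605$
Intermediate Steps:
$p{\left(s,o \right)} = 3 o^{2}$ ($p{\left(s,o \right)} = o^{2} \cdot 3 = 3 o^{2}$)
$\left(27888 + p{\left(-190,-221 \right)}\right) \left(6184 + \left(18202 + \left(\left(6869 + 1837\right) - 5037\right)\right)\right) = \left(27888 + 3 \left(-221\right)^{2}\right) \left(6184 + \left(18202 + \left(\left(6869 + 1837\right) - 5037\right)\right)\right) = \left(27888 + 3 \cdot 48841\right) \left(6184 + \left(18202 + \left(8706 - 5037\right)\right)\right) = \left(27888 + 146523\right) \left(6184 + \left(18202 + 3669\right)\right) = 174411 \left(6184 + 21871\right) = 174411 \cdot 28055 = 4893100605$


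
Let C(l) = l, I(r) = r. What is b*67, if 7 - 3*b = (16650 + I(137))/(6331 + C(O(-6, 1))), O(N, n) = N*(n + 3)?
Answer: 1833254/18921 ≈ 96.890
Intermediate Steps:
O(N, n) = N*(3 + n)
b = 27362/18921 (b = 7/3 - (16650 + 137)/(3*(6331 - 6*(3 + 1))) = 7/3 - 16787/(3*(6331 - 6*4)) = 7/3 - 16787/(3*(6331 - 24)) = 7/3 - 16787/(3*6307) = 7/3 - ⅓*16787/6307 = 7/3 - 16787/18921 = 27362/18921 ≈ 1.4461)
b*67 = (27362/18921)*67 = 1833254/18921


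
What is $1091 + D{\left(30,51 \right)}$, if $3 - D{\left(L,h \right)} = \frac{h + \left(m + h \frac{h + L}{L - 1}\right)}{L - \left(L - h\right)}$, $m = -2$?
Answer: $\frac{1612474}{1479} \approx 1090.2$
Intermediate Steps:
$D{\left(L,h \right)} = 3 - \frac{-2 + h + \frac{h \left(L + h\right)}{-1 + L}}{h}$ ($D{\left(L,h \right)} = 3 - \frac{h + \left(-2 + h \frac{h + L}{L - 1}\right)}{L - \left(L - h\right)} = 3 - \frac{h + \left(-2 + h \frac{L + h}{-1 + L}\right)}{h} = 3 - \frac{h + \left(-2 + \frac{h \left(L + h\right)}{-1 + L}\right)}{h} = 3 - \frac{-2 + h + \frac{h \left(L + h\right)}{-1 + L}}{h}$)
$1091 + D{\left(30,51 \right)} = 1091 + \frac{-2 - 51^{2} - 102 + 2 \cdot 30 + 30 \cdot 51}{51 \left(-1 + 30\right)} = 1091 + \frac{-2 - 2601 - 102 + 60 + 1530}{51 \cdot 29} = 1091 + \frac{1}{51} \cdot \frac{1}{29} \left(-2 - 2601 - 102 + 60 + 1530\right) = 1091 + \frac{1}{51} \cdot \frac{1}{29} \left(-1115\right) = 1091 - \frac{1115}{1479} = \frac{1612474}{1479}$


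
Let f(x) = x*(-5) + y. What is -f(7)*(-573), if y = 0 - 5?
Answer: -22920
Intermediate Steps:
y = -5
f(x) = -5 - 5*x (f(x) = x*(-5) - 5 = -5*x - 5 = -5 - 5*x)
-f(7)*(-573) = -(-5 - 5*7)*(-573) = -(-5 - 35)*(-573) = -(-40)*(-573) = -1*22920 = -22920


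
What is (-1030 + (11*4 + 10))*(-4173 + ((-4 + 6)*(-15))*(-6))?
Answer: 3897168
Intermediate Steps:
(-1030 + (11*4 + 10))*(-4173 + ((-4 + 6)*(-15))*(-6)) = (-1030 + (44 + 10))*(-4173 + (2*(-15))*(-6)) = (-1030 + 54)*(-4173 - 30*(-6)) = -976*(-4173 + 180) = -976*(-3993) = 3897168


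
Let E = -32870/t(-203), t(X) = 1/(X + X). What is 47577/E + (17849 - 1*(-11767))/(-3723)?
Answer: -131684968783/16561418020 ≈ -7.9513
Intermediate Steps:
t(X) = 1/(2*X)
E = 13345220 (E = -32870/((1/2)/(-203)) = -32870/((1/2)*(-1/203)) = -32870/(-1/406) = -32870*(-406) = 13345220)
47577/E + (17849 - 1*(-11767))/(-3723) = 47577/13345220 + (17849 - 1*(-11767))/(-3723) = 47577*(1/13345220) + (17849 + 11767)*(-1/3723) = 47577/13345220 + 29616*(-1/3723) = 47577/13345220 - 9872/1241 = -131684968783/16561418020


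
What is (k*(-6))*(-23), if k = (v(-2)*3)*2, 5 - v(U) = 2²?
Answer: 828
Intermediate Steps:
v(U) = 1 (v(U) = 5 - 1*2² = 5 - 1*4 = 5 - 4 = 1)
k = 6 (k = (1*3)*2 = 3*2 = 6)
(k*(-6))*(-23) = (6*(-6))*(-23) = -36*(-23) = 828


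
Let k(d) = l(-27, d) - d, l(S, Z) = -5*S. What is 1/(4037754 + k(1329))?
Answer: 1/4036560 ≈ 2.4774e-7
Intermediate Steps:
k(d) = 135 - d (k(d) = -5*(-27) - d = 135 - d)
1/(4037754 + k(1329)) = 1/(4037754 + (135 - 1*1329)) = 1/(4037754 + (135 - 1329)) = 1/(4037754 - 1194) = 1/4036560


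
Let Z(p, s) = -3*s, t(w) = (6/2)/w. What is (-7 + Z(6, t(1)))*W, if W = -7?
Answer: 112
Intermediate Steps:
t(w) = 3/w (t(w) = (6*(1/2))/w = 3/w)
(-7 + Z(6, t(1)))*W = (-7 - 9/1)*(-7) = (-7 - 9)*(-7) = -16*(-7) = 112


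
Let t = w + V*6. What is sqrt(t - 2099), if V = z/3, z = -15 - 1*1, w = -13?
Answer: 4*I*sqrt(134) ≈ 46.303*I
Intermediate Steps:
z = -16 (z = -15 - 1 = -16)
V = -16/3 ≈ -5.3333
t = -45 (t = -13 - 16/3*6 = -13 - 32 = -45)
sqrt(t - 2099) = sqrt(-45 - 2099) = sqrt(-2144) = 4*I*sqrt(134)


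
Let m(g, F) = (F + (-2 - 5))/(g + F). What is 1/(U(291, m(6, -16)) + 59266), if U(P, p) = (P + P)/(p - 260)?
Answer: 859/50907554 ≈ 1.6874e-5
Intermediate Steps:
m(g, F) = (-7 + F)/(F + g) (m(g, F) = (F - 7)/(F + g) = (-7 + F)/(F + g))
U(P, p) = 2*P/(-260 + p) (U(P, p) = (2*P)/(-260 + p) = 2*P/(-260 + p))
1/(U(291, m(6, -16)) + 59266) = 1/(2*291/(-260 + (-7 - 16)/(-16 + 6)) + 59266) = 1/(2*291/(-260 - 23/(-10)) + 59266) = 1/(2*291/(-260 - ⅒*(-23)) + 59266) = 1/(2*291/(-260 + 23/10) + 59266) = 1/(2*291/(-2577/10) + 59266) = 1/(2*291*(-10/2577) + 59266) = 1/(-1940/859 + 59266) = 1/(50907554/859) = 859/50907554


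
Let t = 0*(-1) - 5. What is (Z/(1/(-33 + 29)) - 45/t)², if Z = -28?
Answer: 14641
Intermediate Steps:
t = -5 (t = 0 - 5 = -5)
(Z/(1/(-33 + 29)) - 45/t)² = (-28/(1/(-33 + 29)) - 45/(-5))² = (-28/(1/(-4)) - 45*(-⅕))² = (-28/(-¼) + 9)² = (-28*(-4) + 9)² = (112 + 9)² = 121² = 14641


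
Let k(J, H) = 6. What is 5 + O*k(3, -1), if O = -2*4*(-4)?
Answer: 197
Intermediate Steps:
O = 32 (O = -8*(-4) = 32)
5 + O*k(3, -1) = 5 + 32*6 = 5 + 192 = 197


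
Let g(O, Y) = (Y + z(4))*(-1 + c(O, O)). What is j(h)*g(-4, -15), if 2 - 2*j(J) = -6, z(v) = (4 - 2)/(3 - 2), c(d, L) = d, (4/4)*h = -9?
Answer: 260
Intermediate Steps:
h = -9
z(v) = 2 (z(v) = 2/1 = 2*1 = 2)
j(J) = 4 (j(J) = 1 - 1/2*(-6) = 1 + 3 = 4)
g(O, Y) = (-1 + O)*(2 + Y) (g(O, Y) = (Y + 2)*(-1 + O) = (2 + Y)*(-1 + O) = (-1 + O)*(2 + Y))
j(h)*g(-4, -15) = 4*(-2 - 1*(-15) + 2*(-4) - 4*(-15)) = 4*(-2 + 15 - 8 + 60) = 4*65 = 260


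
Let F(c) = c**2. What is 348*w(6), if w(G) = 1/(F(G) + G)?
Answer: 58/7 ≈ 8.2857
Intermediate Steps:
w(G) = 1/(G + G**2) (w(G) = 1/(G**2 + G) = 1/(G + G**2))
348*w(6) = 348*(1/(6*(1 + 6))) = 348*((1/6)/7) = 348*((1/6)*(1/7)) = 348*(1/42) = 58/7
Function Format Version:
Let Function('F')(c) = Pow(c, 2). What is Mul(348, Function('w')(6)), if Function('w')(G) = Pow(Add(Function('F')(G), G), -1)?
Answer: Rational(58, 7) ≈ 8.2857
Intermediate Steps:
Function('w')(G) = Pow(Add(G, Pow(G, 2)), -1) (Function('w')(G) = Pow(Add(Pow(G, 2), G), -1) = Pow(Add(G, Pow(G, 2)), -1))
Mul(348, Function('w')(6)) = Mul(348, Mul(Pow(6, -1), Pow(Add(1, 6), -1))) = Mul(348, Mul(Rational(1, 6), Pow(7, -1))) = Mul(348, Mul(Rational(1, 6), Rational(1, 7))) = Mul(348, Rational(1, 42)) = Rational(58, 7)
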